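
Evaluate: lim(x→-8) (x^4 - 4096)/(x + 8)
This is a standard limit.

Factor or rationalize the expression:
  lim(x→-8) (x^4 - 4096)/(x + 8) = -2048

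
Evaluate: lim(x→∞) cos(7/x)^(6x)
This is an exponential indeterminate form.

For exponential indeterminate forms, take the natural log:
  Let L = lim(x→∞) cos(7/x)^(6x)
  Then ln(L) = lim(x→∞) [exponent × ln(base)]
  Evaluate using L'Hôpital or standard limits, then exponentiate.
  L = 1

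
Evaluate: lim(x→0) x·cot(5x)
This is a 0·∞ indeterminate form.

Rewrite 0·∞ as a quotient (0/0 or ∞/∞ form), then apply L'Hôpital's rule:
  lim(x→0) x·cot(5x) = 1/5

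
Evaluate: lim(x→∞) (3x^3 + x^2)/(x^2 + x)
This is an ∞/∞ indeterminate form.

Apply L'Hôpital's rule: differentiate numerator and denominator separately.
  f(x) = 3·x^3 + x^2   ⇒   f'(x) = 9·x^2 + 2·x
  g(x) = x^2 + x   ⇒   g'(x) = 2·x + 1
  lim(x→∞) f'(x)/g'(x) = lim(x→∞) (9·x^2 + 2·x)/(2·x + 1)
  = ∞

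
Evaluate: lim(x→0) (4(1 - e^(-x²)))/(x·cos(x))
This is a 0/0 indeterminate form.

Apply L'Hôpital's rule: differentiate numerator and denominator separately.
  f(x) = 4 - 4·e^(-x^2)   ⇒   f'(x) = 8·x·e^(-x^2)
  g(x) = x·cos(x)   ⇒   g'(x) = -x·sin(x) + cos(x)
  lim(x→0) f'(x)/g'(x) = lim(x→0) (8·x·e^(-x^2))/(-x·sin(x) + cos(x))
  = 0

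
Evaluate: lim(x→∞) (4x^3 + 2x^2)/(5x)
This is an ∞/∞ indeterminate form.

Apply L'Hôpital's rule: differentiate numerator and denominator separately.
  f(x) = 4·x^3 + 2·x^2   ⇒   f'(x) = 12·x^2 + 4·x
  g(x) = 5·x   ⇒   g'(x) = 5
  lim(x→∞) f'(x)/g'(x) = lim(x→∞) (12·x^2 + 4·x)/(5)
  = ∞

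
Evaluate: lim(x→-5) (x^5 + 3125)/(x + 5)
This is a standard limit.

Factor or rationalize the expression:
  lim(x→-5) (x^5 + 3125)/(x + 5) = 3125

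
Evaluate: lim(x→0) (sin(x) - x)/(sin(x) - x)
This is a 0/0 indeterminate form.

Apply L'Hôpital's rule: differentiate numerator and denominator separately.
  f(x) = -x + sin(x)   ⇒   f'(x) = cos(x) - 1
  g(x) = -x + sin(x)   ⇒   g'(x) = cos(x) - 1
  lim(x→0) f'(x)/g'(x) = lim(x→0) (cos(x) - 1)/(cos(x) - 1)
  = 1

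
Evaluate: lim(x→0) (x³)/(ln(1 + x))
This is a 0/0 indeterminate form.

Apply L'Hôpital's rule: differentiate numerator and denominator separately.
  f(x) = x^3   ⇒   f'(x) = 3·x^2
  g(x) = ln(x + 1)   ⇒   g'(x) = 1/(x + 1)
  lim(x→0) f'(x)/g'(x) = lim(x→0) (3·x^2)/(1/(x + 1))
  = 0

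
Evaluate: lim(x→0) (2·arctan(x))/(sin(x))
This is a 0/0 indeterminate form.

Apply L'Hôpital's rule: differentiate numerator and denominator separately.
  f(x) = 2·atan(x)   ⇒   f'(x) = 2/(x^2 + 1)
  g(x) = sin(x)   ⇒   g'(x) = cos(x)
  lim(x→0) f'(x)/g'(x) = lim(x→0) (2/(x^2 + 1))/(cos(x))
  = 2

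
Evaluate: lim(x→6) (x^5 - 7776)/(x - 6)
This is a standard limit.

Factor or rationalize the expression:
  lim(x→6) (x^5 - 7776)/(x - 6) = 6480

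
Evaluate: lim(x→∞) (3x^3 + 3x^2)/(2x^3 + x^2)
This is an ∞/∞ indeterminate form.

Apply L'Hôpital's rule: differentiate numerator and denominator separately.
  f(x) = 3·x^3 + 3·x^2   ⇒   f'(x) = 9·x^2 + 6·x
  g(x) = 2·x^3 + x^2   ⇒   g'(x) = 6·x^2 + 2·x
  lim(x→∞) f'(x)/g'(x) = lim(x→∞) (9·x^2 + 6·x)/(6·x^2 + 2·x)
  = 3/2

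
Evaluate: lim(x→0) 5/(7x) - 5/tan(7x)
This is an ∞-∞ indeterminate form.

Combine fractions or rationalize to convert ∞-∞ to 0/0 form:
  lim(x→0) 5/(7x) - 5/tan(7x) = 0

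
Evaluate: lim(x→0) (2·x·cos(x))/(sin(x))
This is a 0/0 indeterminate form.

Apply L'Hôpital's rule: differentiate numerator and denominator separately.
  f(x) = 2·x·cos(x)   ⇒   f'(x) = -2·x·sin(x) + 2·cos(x)
  g(x) = sin(x)   ⇒   g'(x) = cos(x)
  lim(x→0) f'(x)/g'(x) = lim(x→0) (-2·x·sin(x) + 2·cos(x))/(cos(x))
  = 2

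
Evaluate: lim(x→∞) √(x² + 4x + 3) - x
This is an ∞-∞ indeterminate form.

Combine fractions or rationalize to convert ∞-∞ to 0/0 form:
  lim(x→∞) √(x² + 4x + 3) - x = 2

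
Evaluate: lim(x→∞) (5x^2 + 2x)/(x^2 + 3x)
This is an ∞/∞ indeterminate form.

Apply L'Hôpital's rule: differentiate numerator and denominator separately.
  f(x) = 5·x^2 + 2·x   ⇒   f'(x) = 10·x + 2
  g(x) = x^2 + 3·x   ⇒   g'(x) = 2·x + 3
  lim(x→∞) f'(x)/g'(x) = lim(x→∞) (10·x + 2)/(2·x + 3)
  = 5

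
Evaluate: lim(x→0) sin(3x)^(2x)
This is an exponential indeterminate form.

For exponential indeterminate forms, take the natural log:
  Let L = lim(x→0) sin(3x)^(2x)
  Then ln(L) = lim(x→0) [exponent × ln(base)]
  Evaluate using L'Hôpital or standard limits, then exponentiate.
  L = 1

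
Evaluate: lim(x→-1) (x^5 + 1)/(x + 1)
This is a standard limit.

Factor or rationalize the expression:
  lim(x→-1) (x^5 + 1)/(x + 1) = 5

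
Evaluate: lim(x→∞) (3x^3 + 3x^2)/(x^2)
This is an ∞/∞ indeterminate form.

Apply L'Hôpital's rule: differentiate numerator and denominator separately.
  f(x) = 3·x^3 + 3·x^2   ⇒   f'(x) = 9·x^2 + 6·x
  g(x) = x^2   ⇒   g'(x) = 2·x
  lim(x→∞) f'(x)/g'(x) = lim(x→∞) (9·x^2 + 6·x)/(2·x)
  = ∞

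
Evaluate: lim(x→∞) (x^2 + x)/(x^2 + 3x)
This is an ∞/∞ indeterminate form.

Apply L'Hôpital's rule: differentiate numerator and denominator separately.
  f(x) = x^2 + x   ⇒   f'(x) = 2·x + 1
  g(x) = x^2 + 3·x   ⇒   g'(x) = 2·x + 3
  lim(x→∞) f'(x)/g'(x) = lim(x→∞) (2·x + 1)/(2·x + 3)
  = 1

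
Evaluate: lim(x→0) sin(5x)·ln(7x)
This is a 0·∞ indeterminate form.

Rewrite 0·∞ as a quotient (0/0 or ∞/∞ form), then apply L'Hôpital's rule:
  lim(x→0) sin(5x)·ln(7x) = 0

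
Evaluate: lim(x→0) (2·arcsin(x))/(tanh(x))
This is a 0/0 indeterminate form.

Apply L'Hôpital's rule: differentiate numerator and denominator separately.
  f(x) = 2·asin(x)   ⇒   f'(x) = 2/sqrt(1 - x^2)
  g(x) = tanh(x)   ⇒   g'(x) = 1 - tanh(x)^2
  lim(x→0) f'(x)/g'(x) = lim(x→0) (2/sqrt(1 - x^2))/(1 - tanh(x)^2)
  = 2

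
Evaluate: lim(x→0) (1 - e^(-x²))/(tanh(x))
This is a 0/0 indeterminate form.

Apply L'Hôpital's rule: differentiate numerator and denominator separately.
  f(x) = 1 - e^(-x^2)   ⇒   f'(x) = 2·x·e^(-x^2)
  g(x) = tanh(x)   ⇒   g'(x) = 1 - tanh(x)^2
  lim(x→0) f'(x)/g'(x) = lim(x→0) (2·x·e^(-x^2))/(1 - tanh(x)^2)
  = 0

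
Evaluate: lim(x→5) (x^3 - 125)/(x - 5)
This is a standard limit.

Factor or rationalize the expression:
  lim(x→5) (x^3 - 125)/(x - 5) = 75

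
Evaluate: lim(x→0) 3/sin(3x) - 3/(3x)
This is an ∞-∞ indeterminate form.

Combine fractions or rationalize to convert ∞-∞ to 0/0 form:
  lim(x→0) 3/sin(3x) - 3/(3x) = 0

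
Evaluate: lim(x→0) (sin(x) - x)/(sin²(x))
This is a 0/0 indeterminate form.

Apply L'Hôpital's rule: differentiate numerator and denominator separately.
  f(x) = -x + sin(x)   ⇒   f'(x) = cos(x) - 1
  g(x) = sin(x)^2   ⇒   g'(x) = 2·sin(x)·cos(x)
  lim(x→0) f'(x)/g'(x) = lim(x→0) (cos(x) - 1)/(2·sin(x)·cos(x))
  = 0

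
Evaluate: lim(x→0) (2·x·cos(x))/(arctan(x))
This is a 0/0 indeterminate form.

Apply L'Hôpital's rule: differentiate numerator and denominator separately.
  f(x) = 2·x·cos(x)   ⇒   f'(x) = -2·x·sin(x) + 2·cos(x)
  g(x) = atan(x)   ⇒   g'(x) = 1/(x^2 + 1)
  lim(x→0) f'(x)/g'(x) = lim(x→0) (-2·x·sin(x) + 2·cos(x))/(1/(x^2 + 1))
  = 2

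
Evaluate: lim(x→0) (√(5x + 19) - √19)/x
This is a standard limit.

Factor or rationalize the expression:
  lim(x→0) (√(5x + 19) - √19)/x = 5·sqrt(19)/38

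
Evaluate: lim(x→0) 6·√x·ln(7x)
This is a 0·∞ indeterminate form.

Rewrite 0·∞ as a quotient (0/0 or ∞/∞ form), then apply L'Hôpital's rule:
  lim(x→0) 6·√x·ln(7x) = 0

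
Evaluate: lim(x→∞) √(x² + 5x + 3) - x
This is an ∞-∞ indeterminate form.

Combine fractions or rationalize to convert ∞-∞ to 0/0 form:
  lim(x→∞) √(x² + 5x + 3) - x = 5/2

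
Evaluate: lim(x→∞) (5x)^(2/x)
This is an exponential indeterminate form.

For exponential indeterminate forms, take the natural log:
  Let L = lim(x→∞) (5x)^(2/x)
  Then ln(L) = lim(x→∞) [exponent × ln(base)]
  Evaluate using L'Hôpital or standard limits, then exponentiate.
  L = 1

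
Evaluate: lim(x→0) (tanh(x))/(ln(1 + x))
This is a 0/0 indeterminate form.

Apply L'Hôpital's rule: differentiate numerator and denominator separately.
  f(x) = tanh(x)   ⇒   f'(x) = 1 - tanh(x)^2
  g(x) = ln(x + 1)   ⇒   g'(x) = 1/(x + 1)
  lim(x→0) f'(x)/g'(x) = lim(x→0) (1 - tanh(x)^2)/(1/(x + 1))
  = 1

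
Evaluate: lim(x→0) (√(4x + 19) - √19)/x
This is a standard limit.

Factor or rationalize the expression:
  lim(x→0) (√(4x + 19) - √19)/x = 2·sqrt(19)/19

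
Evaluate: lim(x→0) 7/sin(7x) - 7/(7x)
This is an ∞-∞ indeterminate form.

Combine fractions or rationalize to convert ∞-∞ to 0/0 form:
  lim(x→0) 7/sin(7x) - 7/(7x) = 0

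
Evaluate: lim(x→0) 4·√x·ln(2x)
This is a 0·∞ indeterminate form.

Rewrite 0·∞ as a quotient (0/0 or ∞/∞ form), then apply L'Hôpital's rule:
  lim(x→0) 4·√x·ln(2x) = 0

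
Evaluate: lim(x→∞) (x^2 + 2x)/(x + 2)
This is an ∞/∞ indeterminate form.

Apply L'Hôpital's rule: differentiate numerator and denominator separately.
  f(x) = x^2 + 2·x   ⇒   f'(x) = 2·x + 2
  g(x) = x + 2   ⇒   g'(x) = 1
  lim(x→∞) f'(x)/g'(x) = lim(x→∞) (2·x + 2)/(1)
  = ∞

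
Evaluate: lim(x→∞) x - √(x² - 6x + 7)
This is an ∞-∞ indeterminate form.

Combine fractions or rationalize to convert ∞-∞ to 0/0 form:
  lim(x→∞) x - √(x² - 6x + 7) = 3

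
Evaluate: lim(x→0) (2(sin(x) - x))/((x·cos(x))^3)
This is a 0/0 indeterminate form.

Apply L'Hôpital's rule: differentiate numerator and denominator separately.
  f(x) = -2·x + 2·sin(x)   ⇒   f'(x) = 2·cos(x) - 2
  g(x) = x^3·cos(x)^3   ⇒   g'(x) = -3·x^3·sin(x)·cos(x)^2 + 3·x^2·cos(x)^3
  lim(x→0) f'(x)/g'(x) = lim(x→0) (2·cos(x) - 2)/(-3·x^3·sin(x)·cos(x)^2 + 3·x^2·cos(x)^3)
  = -1/3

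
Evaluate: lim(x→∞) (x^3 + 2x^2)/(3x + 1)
This is an ∞/∞ indeterminate form.

Apply L'Hôpital's rule: differentiate numerator and denominator separately.
  f(x) = x^3 + 2·x^2   ⇒   f'(x) = 3·x^2 + 4·x
  g(x) = 3·x + 1   ⇒   g'(x) = 3
  lim(x→∞) f'(x)/g'(x) = lim(x→∞) (3·x^2 + 4·x)/(3)
  = ∞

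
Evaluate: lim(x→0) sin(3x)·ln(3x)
This is a 0·∞ indeterminate form.

Rewrite 0·∞ as a quotient (0/0 or ∞/∞ form), then apply L'Hôpital's rule:
  lim(x→0) sin(3x)·ln(3x) = 0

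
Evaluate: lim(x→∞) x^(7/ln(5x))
This is an exponential indeterminate form.

For exponential indeterminate forms, take the natural log:
  Let L = lim(x→∞) x^(7/ln(5x))
  Then ln(L) = lim(x→∞) [exponent × ln(base)]
  Evaluate using L'Hôpital or standard limits, then exponentiate.
  L = e^(7)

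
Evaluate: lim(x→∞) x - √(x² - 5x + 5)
This is an ∞-∞ indeterminate form.

Combine fractions or rationalize to convert ∞-∞ to 0/0 form:
  lim(x→∞) x - √(x² - 5x + 5) = 5/2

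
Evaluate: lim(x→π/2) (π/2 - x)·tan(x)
This is a 0·∞ indeterminate form.

Rewrite 0·∞ as a quotient (0/0 or ∞/∞ form), then apply L'Hôpital's rule:
  lim(x→π/2) (π/2 - x)·tan(x) = 1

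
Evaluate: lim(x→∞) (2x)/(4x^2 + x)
This is an ∞/∞ indeterminate form.

Apply L'Hôpital's rule: differentiate numerator and denominator separately.
  f(x) = 2·x   ⇒   f'(x) = 2
  g(x) = 4·x^2 + x   ⇒   g'(x) = 8·x + 1
  lim(x→∞) f'(x)/g'(x) = lim(x→∞) (2)/(8·x + 1)
  = 0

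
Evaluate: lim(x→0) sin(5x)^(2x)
This is an exponential indeterminate form.

For exponential indeterminate forms, take the natural log:
  Let L = lim(x→0) sin(5x)^(2x)
  Then ln(L) = lim(x→0) [exponent × ln(base)]
  Evaluate using L'Hôpital or standard limits, then exponentiate.
  L = 1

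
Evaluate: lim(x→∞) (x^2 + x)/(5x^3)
This is an ∞/∞ indeterminate form.

Apply L'Hôpital's rule: differentiate numerator and denominator separately.
  f(x) = x^2 + x   ⇒   f'(x) = 2·x + 1
  g(x) = 5·x^3   ⇒   g'(x) = 15·x^2
  lim(x→∞) f'(x)/g'(x) = lim(x→∞) (2·x + 1)/(15·x^2)
  = 0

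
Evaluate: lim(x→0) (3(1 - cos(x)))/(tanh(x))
This is a 0/0 indeterminate form.

Apply L'Hôpital's rule: differentiate numerator and denominator separately.
  f(x) = 3 - 3·cos(x)   ⇒   f'(x) = 3·sin(x)
  g(x) = tanh(x)   ⇒   g'(x) = 1 - tanh(x)^2
  lim(x→0) f'(x)/g'(x) = lim(x→0) (3·sin(x))/(1 - tanh(x)^2)
  = 0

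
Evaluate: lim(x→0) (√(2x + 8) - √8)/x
This is a standard limit.

Factor or rationalize the expression:
  lim(x→0) (√(2x + 8) - √8)/x = sqrt(2)/4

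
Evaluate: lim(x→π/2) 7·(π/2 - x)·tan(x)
This is a 0·∞ indeterminate form.

Rewrite 0·∞ as a quotient (0/0 or ∞/∞ form), then apply L'Hôpital's rule:
  lim(x→π/2) 7·(π/2 - x)·tan(x) = 7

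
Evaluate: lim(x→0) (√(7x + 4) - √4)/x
This is a standard limit.

Factor or rationalize the expression:
  lim(x→0) (√(7x + 4) - √4)/x = 7/4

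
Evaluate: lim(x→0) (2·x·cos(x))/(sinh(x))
This is a 0/0 indeterminate form.

Apply L'Hôpital's rule: differentiate numerator and denominator separately.
  f(x) = 2·x·cos(x)   ⇒   f'(x) = -2·x·sin(x) + 2·cos(x)
  g(x) = sinh(x)   ⇒   g'(x) = cosh(x)
  lim(x→0) f'(x)/g'(x) = lim(x→0) (-2·x·sin(x) + 2·cos(x))/(cosh(x))
  = 2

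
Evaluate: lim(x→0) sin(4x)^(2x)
This is an exponential indeterminate form.

For exponential indeterminate forms, take the natural log:
  Let L = lim(x→0) sin(4x)^(2x)
  Then ln(L) = lim(x→0) [exponent × ln(base)]
  Evaluate using L'Hôpital or standard limits, then exponentiate.
  L = 1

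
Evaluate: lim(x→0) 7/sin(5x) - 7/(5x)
This is an ∞-∞ indeterminate form.

Combine fractions or rationalize to convert ∞-∞ to 0/0 form:
  lim(x→0) 7/sin(5x) - 7/(5x) = 0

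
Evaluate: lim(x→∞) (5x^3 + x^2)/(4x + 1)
This is an ∞/∞ indeterminate form.

Apply L'Hôpital's rule: differentiate numerator and denominator separately.
  f(x) = 5·x^3 + x^2   ⇒   f'(x) = 15·x^2 + 2·x
  g(x) = 4·x + 1   ⇒   g'(x) = 4
  lim(x→∞) f'(x)/g'(x) = lim(x→∞) (15·x^2 + 2·x)/(4)
  = ∞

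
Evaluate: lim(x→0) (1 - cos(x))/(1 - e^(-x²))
This is a 0/0 indeterminate form.

Apply L'Hôpital's rule: differentiate numerator and denominator separately.
  f(x) = 1 - cos(x)   ⇒   f'(x) = sin(x)
  g(x) = 1 - e^(-x^2)   ⇒   g'(x) = 2·x·e^(-x^2)
  lim(x→0) f'(x)/g'(x) = lim(x→0) (sin(x))/(2·x·e^(-x^2))
  = 1/2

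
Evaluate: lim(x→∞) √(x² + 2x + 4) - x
This is an ∞-∞ indeterminate form.

Combine fractions or rationalize to convert ∞-∞ to 0/0 form:
  lim(x→∞) √(x² + 2x + 4) - x = 1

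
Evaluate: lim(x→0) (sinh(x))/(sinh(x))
This is a 0/0 indeterminate form.

Apply L'Hôpital's rule: differentiate numerator and denominator separately.
  f(x) = sinh(x)   ⇒   f'(x) = cosh(x)
  g(x) = sinh(x)   ⇒   g'(x) = cosh(x)
  lim(x→0) f'(x)/g'(x) = lim(x→0) (cosh(x))/(cosh(x))
  = 1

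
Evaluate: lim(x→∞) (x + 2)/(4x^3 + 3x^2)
This is an ∞/∞ indeterminate form.

Apply L'Hôpital's rule: differentiate numerator and denominator separately.
  f(x) = x + 2   ⇒   f'(x) = 1
  g(x) = 4·x^3 + 3·x^2   ⇒   g'(x) = 12·x^2 + 6·x
  lim(x→∞) f'(x)/g'(x) = lim(x→∞) (1)/(12·x^2 + 6·x)
  = 0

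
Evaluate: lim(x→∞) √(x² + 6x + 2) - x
This is an ∞-∞ indeterminate form.

Combine fractions or rationalize to convert ∞-∞ to 0/0 form:
  lim(x→∞) √(x² + 6x + 2) - x = 3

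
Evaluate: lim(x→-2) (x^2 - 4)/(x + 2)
This is a standard limit.

Factor or rationalize the expression:
  lim(x→-2) (x^2 - 4)/(x + 2) = -4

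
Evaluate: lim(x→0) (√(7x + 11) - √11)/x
This is a standard limit.

Factor or rationalize the expression:
  lim(x→0) (√(7x + 11) - √11)/x = 7·sqrt(11)/22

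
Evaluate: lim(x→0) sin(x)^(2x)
This is an exponential indeterminate form.

For exponential indeterminate forms, take the natural log:
  Let L = lim(x→0) sin(x)^(2x)
  Then ln(L) = lim(x→0) [exponent × ln(base)]
  Evaluate using L'Hôpital or standard limits, then exponentiate.
  L = 1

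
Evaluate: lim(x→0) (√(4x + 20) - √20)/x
This is a standard limit.

Factor or rationalize the expression:
  lim(x→0) (√(4x + 20) - √20)/x = sqrt(5)/5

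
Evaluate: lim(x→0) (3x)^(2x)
This is an exponential indeterminate form.

For exponential indeterminate forms, take the natural log:
  Let L = lim(x→0) (3x)^(2x)
  Then ln(L) = lim(x→0) [exponent × ln(base)]
  Evaluate using L'Hôpital or standard limits, then exponentiate.
  L = 1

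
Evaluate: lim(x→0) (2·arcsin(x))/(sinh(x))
This is a 0/0 indeterminate form.

Apply L'Hôpital's rule: differentiate numerator and denominator separately.
  f(x) = 2·asin(x)   ⇒   f'(x) = 2/sqrt(1 - x^2)
  g(x) = sinh(x)   ⇒   g'(x) = cosh(x)
  lim(x→0) f'(x)/g'(x) = lim(x→0) (2/sqrt(1 - x^2))/(cosh(x))
  = 2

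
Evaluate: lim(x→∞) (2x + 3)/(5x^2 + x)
This is an ∞/∞ indeterminate form.

Apply L'Hôpital's rule: differentiate numerator and denominator separately.
  f(x) = 2·x + 3   ⇒   f'(x) = 2
  g(x) = 5·x^2 + x   ⇒   g'(x) = 10·x + 1
  lim(x→∞) f'(x)/g'(x) = lim(x→∞) (2)/(10·x + 1)
  = 0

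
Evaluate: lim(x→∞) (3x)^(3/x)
This is an exponential indeterminate form.

For exponential indeterminate forms, take the natural log:
  Let L = lim(x→∞) (3x)^(3/x)
  Then ln(L) = lim(x→∞) [exponent × ln(base)]
  Evaluate using L'Hôpital or standard limits, then exponentiate.
  L = 1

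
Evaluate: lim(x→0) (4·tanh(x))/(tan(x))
This is a 0/0 indeterminate form.

Apply L'Hôpital's rule: differentiate numerator and denominator separately.
  f(x) = 4·tanh(x)   ⇒   f'(x) = 4 - 4·tanh(x)^2
  g(x) = tan(x)   ⇒   g'(x) = tan(x)^2 + 1
  lim(x→0) f'(x)/g'(x) = lim(x→0) (4 - 4·tanh(x)^2)/(tan(x)^2 + 1)
  = 4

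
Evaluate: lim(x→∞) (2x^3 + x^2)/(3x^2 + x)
This is an ∞/∞ indeterminate form.

Apply L'Hôpital's rule: differentiate numerator and denominator separately.
  f(x) = 2·x^3 + x^2   ⇒   f'(x) = 6·x^2 + 2·x
  g(x) = 3·x^2 + x   ⇒   g'(x) = 6·x + 1
  lim(x→∞) f'(x)/g'(x) = lim(x→∞) (6·x^2 + 2·x)/(6·x + 1)
  = ∞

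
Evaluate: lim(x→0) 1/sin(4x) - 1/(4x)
This is an ∞-∞ indeterminate form.

Combine fractions or rationalize to convert ∞-∞ to 0/0 form:
  lim(x→0) 1/sin(4x) - 1/(4x) = 0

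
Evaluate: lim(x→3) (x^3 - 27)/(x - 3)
This is a standard limit.

Factor or rationalize the expression:
  lim(x→3) (x^3 - 27)/(x - 3) = 27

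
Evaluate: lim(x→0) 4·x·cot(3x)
This is a 0·∞ indeterminate form.

Rewrite 0·∞ as a quotient (0/0 or ∞/∞ form), then apply L'Hôpital's rule:
  lim(x→0) 4·x·cot(3x) = 4/3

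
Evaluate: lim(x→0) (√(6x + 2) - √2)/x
This is a standard limit.

Factor or rationalize the expression:
  lim(x→0) (√(6x + 2) - √2)/x = 3·sqrt(2)/2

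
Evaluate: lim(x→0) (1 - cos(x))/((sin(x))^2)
This is a 0/0 indeterminate form.

Apply L'Hôpital's rule: differentiate numerator and denominator separately.
  f(x) = 1 - cos(x)   ⇒   f'(x) = sin(x)
  g(x) = sin(x)^2   ⇒   g'(x) = 2·sin(x)·cos(x)
  lim(x→0) f'(x)/g'(x) = lim(x→0) (sin(x))/(2·sin(x)·cos(x))
  = 1/2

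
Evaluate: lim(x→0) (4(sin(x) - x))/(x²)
This is a 0/0 indeterminate form.

Apply L'Hôpital's rule: differentiate numerator and denominator separately.
  f(x) = -4·x + 4·sin(x)   ⇒   f'(x) = 4·cos(x) - 4
  g(x) = x^2   ⇒   g'(x) = 2·x
  lim(x→0) f'(x)/g'(x) = lim(x→0) (4·cos(x) - 4)/(2·x)
  = 0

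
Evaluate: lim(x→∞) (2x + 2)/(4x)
This is an ∞/∞ indeterminate form.

Apply L'Hôpital's rule: differentiate numerator and denominator separately.
  f(x) = 2·x + 2   ⇒   f'(x) = 2
  g(x) = 4·x   ⇒   g'(x) = 4
  lim(x→∞) f'(x)/g'(x) = lim(x→∞) (2)/(4)
  = 1/2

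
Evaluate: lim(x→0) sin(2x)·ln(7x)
This is a 0·∞ indeterminate form.

Rewrite 0·∞ as a quotient (0/0 or ∞/∞ form), then apply L'Hôpital's rule:
  lim(x→0) sin(2x)·ln(7x) = 0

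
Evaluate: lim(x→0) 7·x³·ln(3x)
This is a 0·∞ indeterminate form.

Rewrite 0·∞ as a quotient (0/0 or ∞/∞ form), then apply L'Hôpital's rule:
  lim(x→0) 7·x³·ln(3x) = 0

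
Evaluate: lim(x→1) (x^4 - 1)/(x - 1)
This is a standard limit.

Factor or rationalize the expression:
  lim(x→1) (x^4 - 1)/(x - 1) = 4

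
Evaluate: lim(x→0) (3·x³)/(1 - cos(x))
This is a 0/0 indeterminate form.

Apply L'Hôpital's rule: differentiate numerator and denominator separately.
  f(x) = 3·x^3   ⇒   f'(x) = 9·x^2
  g(x) = 1 - cos(x)   ⇒   g'(x) = sin(x)
  lim(x→0) f'(x)/g'(x) = lim(x→0) (9·x^2)/(sin(x))
  = 0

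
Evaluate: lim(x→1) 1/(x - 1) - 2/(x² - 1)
This is an ∞-∞ indeterminate form.

Combine fractions or rationalize to convert ∞-∞ to 0/0 form:
  lim(x→1) 1/(x - 1) - 2/(x² - 1) = 1/2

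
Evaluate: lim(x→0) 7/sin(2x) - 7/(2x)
This is an ∞-∞ indeterminate form.

Combine fractions or rationalize to convert ∞-∞ to 0/0 form:
  lim(x→0) 7/sin(2x) - 7/(2x) = 0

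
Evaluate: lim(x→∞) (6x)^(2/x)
This is an exponential indeterminate form.

For exponential indeterminate forms, take the natural log:
  Let L = lim(x→∞) (6x)^(2/x)
  Then ln(L) = lim(x→∞) [exponent × ln(base)]
  Evaluate using L'Hôpital or standard limits, then exponentiate.
  L = 1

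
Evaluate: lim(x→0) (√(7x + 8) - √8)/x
This is a standard limit.

Factor or rationalize the expression:
  lim(x→0) (√(7x + 8) - √8)/x = 7·sqrt(2)/8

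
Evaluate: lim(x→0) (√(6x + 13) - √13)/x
This is a standard limit.

Factor or rationalize the expression:
  lim(x→0) (√(6x + 13) - √13)/x = 3·sqrt(13)/13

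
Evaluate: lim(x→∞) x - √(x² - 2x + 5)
This is an ∞-∞ indeterminate form.

Combine fractions or rationalize to convert ∞-∞ to 0/0 form:
  lim(x→∞) x - √(x² - 2x + 5) = 1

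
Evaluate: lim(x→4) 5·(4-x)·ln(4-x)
This is a 0·∞ indeterminate form.

Rewrite 0·∞ as a quotient (0/0 or ∞/∞ form), then apply L'Hôpital's rule:
  lim(x→4) 5·(4-x)·ln(4-x) = 0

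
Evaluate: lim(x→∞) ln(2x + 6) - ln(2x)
This is an ∞-∞ indeterminate form.

Combine fractions or rationalize to convert ∞-∞ to 0/0 form:
  lim(x→∞) ln(2x + 6) - ln(2x) = 0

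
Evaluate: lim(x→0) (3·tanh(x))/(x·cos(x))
This is a 0/0 indeterminate form.

Apply L'Hôpital's rule: differentiate numerator and denominator separately.
  f(x) = 3·tanh(x)   ⇒   f'(x) = 3 - 3·tanh(x)^2
  g(x) = x·cos(x)   ⇒   g'(x) = -x·sin(x) + cos(x)
  lim(x→0) f'(x)/g'(x) = lim(x→0) (3 - 3·tanh(x)^2)/(-x·sin(x) + cos(x))
  = 3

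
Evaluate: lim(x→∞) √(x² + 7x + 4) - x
This is an ∞-∞ indeterminate form.

Combine fractions or rationalize to convert ∞-∞ to 0/0 form:
  lim(x→∞) √(x² + 7x + 4) - x = 7/2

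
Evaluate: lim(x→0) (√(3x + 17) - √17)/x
This is a standard limit.

Factor or rationalize the expression:
  lim(x→0) (√(3x + 17) - √17)/x = 3·sqrt(17)/34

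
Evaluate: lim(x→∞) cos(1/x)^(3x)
This is an exponential indeterminate form.

For exponential indeterminate forms, take the natural log:
  Let L = lim(x→∞) cos(1/x)^(3x)
  Then ln(L) = lim(x→∞) [exponent × ln(base)]
  Evaluate using L'Hôpital or standard limits, then exponentiate.
  L = 1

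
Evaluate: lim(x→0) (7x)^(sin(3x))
This is an exponential indeterminate form.

For exponential indeterminate forms, take the natural log:
  Let L = lim(x→0) (7x)^(sin(3x))
  Then ln(L) = lim(x→0) [exponent × ln(base)]
  Evaluate using L'Hôpital or standard limits, then exponentiate.
  L = 1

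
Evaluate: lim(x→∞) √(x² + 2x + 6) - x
This is an ∞-∞ indeterminate form.

Combine fractions or rationalize to convert ∞-∞ to 0/0 form:
  lim(x→∞) √(x² + 2x + 6) - x = 1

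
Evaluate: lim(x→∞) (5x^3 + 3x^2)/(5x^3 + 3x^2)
This is an ∞/∞ indeterminate form.

Apply L'Hôpital's rule: differentiate numerator and denominator separately.
  f(x) = 5·x^3 + 3·x^2   ⇒   f'(x) = 15·x^2 + 6·x
  g(x) = 5·x^3 + 3·x^2   ⇒   g'(x) = 15·x^2 + 6·x
  lim(x→∞) f'(x)/g'(x) = lim(x→∞) (15·x^2 + 6·x)/(15·x^2 + 6·x)
  = 1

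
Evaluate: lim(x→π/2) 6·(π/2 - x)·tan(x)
This is a 0·∞ indeterminate form.

Rewrite 0·∞ as a quotient (0/0 or ∞/∞ form), then apply L'Hôpital's rule:
  lim(x→π/2) 6·(π/2 - x)·tan(x) = 6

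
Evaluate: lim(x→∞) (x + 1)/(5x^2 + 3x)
This is an ∞/∞ indeterminate form.

Apply L'Hôpital's rule: differentiate numerator and denominator separately.
  f(x) = x + 1   ⇒   f'(x) = 1
  g(x) = 5·x^2 + 3·x   ⇒   g'(x) = 10·x + 3
  lim(x→∞) f'(x)/g'(x) = lim(x→∞) (1)/(10·x + 3)
  = 0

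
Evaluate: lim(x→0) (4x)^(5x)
This is an exponential indeterminate form.

For exponential indeterminate forms, take the natural log:
  Let L = lim(x→0) (4x)^(5x)
  Then ln(L) = lim(x→0) [exponent × ln(base)]
  Evaluate using L'Hôpital or standard limits, then exponentiate.
  L = 1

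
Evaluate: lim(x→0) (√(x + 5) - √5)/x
This is a standard limit.

Factor or rationalize the expression:
  lim(x→0) (√(x + 5) - √5)/x = sqrt(5)/10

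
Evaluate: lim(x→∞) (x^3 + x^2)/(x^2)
This is an ∞/∞ indeterminate form.

Apply L'Hôpital's rule: differentiate numerator and denominator separately.
  f(x) = x^3 + x^2   ⇒   f'(x) = 3·x^2 + 2·x
  g(x) = x^2   ⇒   g'(x) = 2·x
  lim(x→∞) f'(x)/g'(x) = lim(x→∞) (3·x^2 + 2·x)/(2·x)
  = ∞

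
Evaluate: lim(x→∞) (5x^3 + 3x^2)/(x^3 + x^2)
This is an ∞/∞ indeterminate form.

Apply L'Hôpital's rule: differentiate numerator and denominator separately.
  f(x) = 5·x^3 + 3·x^2   ⇒   f'(x) = 15·x^2 + 6·x
  g(x) = x^3 + x^2   ⇒   g'(x) = 3·x^2 + 2·x
  lim(x→∞) f'(x)/g'(x) = lim(x→∞) (15·x^2 + 6·x)/(3·x^2 + 2·x)
  = 5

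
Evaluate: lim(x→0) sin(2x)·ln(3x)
This is a 0·∞ indeterminate form.

Rewrite 0·∞ as a quotient (0/0 or ∞/∞ form), then apply L'Hôpital's rule:
  lim(x→0) sin(2x)·ln(3x) = 0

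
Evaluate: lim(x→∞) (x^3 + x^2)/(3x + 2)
This is an ∞/∞ indeterminate form.

Apply L'Hôpital's rule: differentiate numerator and denominator separately.
  f(x) = x^3 + x^2   ⇒   f'(x) = 3·x^2 + 2·x
  g(x) = 3·x + 2   ⇒   g'(x) = 3
  lim(x→∞) f'(x)/g'(x) = lim(x→∞) (3·x^2 + 2·x)/(3)
  = ∞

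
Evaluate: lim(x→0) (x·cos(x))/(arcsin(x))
This is a 0/0 indeterminate form.

Apply L'Hôpital's rule: differentiate numerator and denominator separately.
  f(x) = x·cos(x)   ⇒   f'(x) = -x·sin(x) + cos(x)
  g(x) = asin(x)   ⇒   g'(x) = 1/sqrt(1 - x^2)
  lim(x→0) f'(x)/g'(x) = lim(x→0) (-x·sin(x) + cos(x))/(1/sqrt(1 - x^2))
  = 1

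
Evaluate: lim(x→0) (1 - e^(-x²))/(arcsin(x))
This is a 0/0 indeterminate form.

Apply L'Hôpital's rule: differentiate numerator and denominator separately.
  f(x) = 1 - e^(-x^2)   ⇒   f'(x) = 2·x·e^(-x^2)
  g(x) = asin(x)   ⇒   g'(x) = 1/sqrt(1 - x^2)
  lim(x→0) f'(x)/g'(x) = lim(x→0) (2·x·e^(-x^2))/(1/sqrt(1 - x^2))
  = 0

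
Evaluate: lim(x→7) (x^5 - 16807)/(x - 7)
This is a standard limit.

Factor or rationalize the expression:
  lim(x→7) (x^5 - 16807)/(x - 7) = 12005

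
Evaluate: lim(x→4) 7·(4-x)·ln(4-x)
This is a 0·∞ indeterminate form.

Rewrite 0·∞ as a quotient (0/0 or ∞/∞ form), then apply L'Hôpital's rule:
  lim(x→4) 7·(4-x)·ln(4-x) = 0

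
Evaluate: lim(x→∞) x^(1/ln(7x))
This is an exponential indeterminate form.

For exponential indeterminate forms, take the natural log:
  Let L = lim(x→∞) x^(1/ln(7x))
  Then ln(L) = lim(x→∞) [exponent × ln(base)]
  Evaluate using L'Hôpital or standard limits, then exponentiate.
  L = e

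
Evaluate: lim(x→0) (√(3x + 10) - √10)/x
This is a standard limit.

Factor or rationalize the expression:
  lim(x→0) (√(3x + 10) - √10)/x = 3·sqrt(10)/20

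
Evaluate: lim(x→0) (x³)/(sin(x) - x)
This is a 0/0 indeterminate form.

Apply L'Hôpital's rule: differentiate numerator and denominator separately.
  f(x) = x^3   ⇒   f'(x) = 3·x^2
  g(x) = -x + sin(x)   ⇒   g'(x) = cos(x) - 1
  lim(x→0) f'(x)/g'(x) = lim(x→0) (3·x^2)/(cos(x) - 1)
  = -6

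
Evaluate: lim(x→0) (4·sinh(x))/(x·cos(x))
This is a 0/0 indeterminate form.

Apply L'Hôpital's rule: differentiate numerator and denominator separately.
  f(x) = 4·sinh(x)   ⇒   f'(x) = 4·cosh(x)
  g(x) = x·cos(x)   ⇒   g'(x) = -x·sin(x) + cos(x)
  lim(x→0) f'(x)/g'(x) = lim(x→0) (4·cosh(x))/(-x·sin(x) + cos(x))
  = 4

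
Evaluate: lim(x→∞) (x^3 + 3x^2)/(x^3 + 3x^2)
This is an ∞/∞ indeterminate form.

Apply L'Hôpital's rule: differentiate numerator and denominator separately.
  f(x) = x^3 + 3·x^2   ⇒   f'(x) = 3·x^2 + 6·x
  g(x) = x^3 + 3·x^2   ⇒   g'(x) = 3·x^2 + 6·x
  lim(x→∞) f'(x)/g'(x) = lim(x→∞) (3·x^2 + 6·x)/(3·x^2 + 6·x)
  = 1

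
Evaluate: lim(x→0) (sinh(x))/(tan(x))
This is a 0/0 indeterminate form.

Apply L'Hôpital's rule: differentiate numerator and denominator separately.
  f(x) = sinh(x)   ⇒   f'(x) = cosh(x)
  g(x) = tan(x)   ⇒   g'(x) = tan(x)^2 + 1
  lim(x→0) f'(x)/g'(x) = lim(x→0) (cosh(x))/(tan(x)^2 + 1)
  = 1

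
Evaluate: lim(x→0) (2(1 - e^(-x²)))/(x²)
This is a 0/0 indeterminate form.

Apply L'Hôpital's rule: differentiate numerator and denominator separately.
  f(x) = 2 - 2·e^(-x^2)   ⇒   f'(x) = 4·x·e^(-x^2)
  g(x) = x^2   ⇒   g'(x) = 2·x
  lim(x→0) f'(x)/g'(x) = lim(x→0) (4·x·e^(-x^2))/(2·x)
  = 2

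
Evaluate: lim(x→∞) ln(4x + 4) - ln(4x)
This is an ∞-∞ indeterminate form.

Combine fractions or rationalize to convert ∞-∞ to 0/0 form:
  lim(x→∞) ln(4x + 4) - ln(4x) = 0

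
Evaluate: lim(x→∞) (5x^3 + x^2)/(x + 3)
This is an ∞/∞ indeterminate form.

Apply L'Hôpital's rule: differentiate numerator and denominator separately.
  f(x) = 5·x^3 + x^2   ⇒   f'(x) = 15·x^2 + 2·x
  g(x) = x + 3   ⇒   g'(x) = 1
  lim(x→∞) f'(x)/g'(x) = lim(x→∞) (15·x^2 + 2·x)/(1)
  = ∞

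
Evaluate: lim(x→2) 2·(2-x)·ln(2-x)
This is a 0·∞ indeterminate form.

Rewrite 0·∞ as a quotient (0/0 or ∞/∞ form), then apply L'Hôpital's rule:
  lim(x→2) 2·(2-x)·ln(2-x) = 0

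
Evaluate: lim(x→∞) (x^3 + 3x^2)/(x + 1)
This is an ∞/∞ indeterminate form.

Apply L'Hôpital's rule: differentiate numerator and denominator separately.
  f(x) = x^3 + 3·x^2   ⇒   f'(x) = 3·x^2 + 6·x
  g(x) = x + 1   ⇒   g'(x) = 1
  lim(x→∞) f'(x)/g'(x) = lim(x→∞) (3·x^2 + 6·x)/(1)
  = ∞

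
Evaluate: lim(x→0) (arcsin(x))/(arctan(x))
This is a 0/0 indeterminate form.

Apply L'Hôpital's rule: differentiate numerator and denominator separately.
  f(x) = asin(x)   ⇒   f'(x) = 1/sqrt(1 - x^2)
  g(x) = atan(x)   ⇒   g'(x) = 1/(x^2 + 1)
  lim(x→0) f'(x)/g'(x) = lim(x→0) (1/sqrt(1 - x^2))/(1/(x^2 + 1))
  = 1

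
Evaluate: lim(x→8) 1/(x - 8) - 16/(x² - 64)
This is an ∞-∞ indeterminate form.

Combine fractions or rationalize to convert ∞-∞ to 0/0 form:
  lim(x→8) 1/(x - 8) - 16/(x² - 64) = 1/16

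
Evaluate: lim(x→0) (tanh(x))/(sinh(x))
This is a 0/0 indeterminate form.

Apply L'Hôpital's rule: differentiate numerator and denominator separately.
  f(x) = tanh(x)   ⇒   f'(x) = 1 - tanh(x)^2
  g(x) = sinh(x)   ⇒   g'(x) = cosh(x)
  lim(x→0) f'(x)/g'(x) = lim(x→0) (1 - tanh(x)^2)/(cosh(x))
  = 1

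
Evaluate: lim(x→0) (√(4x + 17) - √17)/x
This is a standard limit.

Factor or rationalize the expression:
  lim(x→0) (√(4x + 17) - √17)/x = 2·sqrt(17)/17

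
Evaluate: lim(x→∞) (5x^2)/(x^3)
This is an ∞/∞ indeterminate form.

Apply L'Hôpital's rule: differentiate numerator and denominator separately.
  f(x) = 5·x^2   ⇒   f'(x) = 10·x
  g(x) = x^3   ⇒   g'(x) = 3·x^2
  lim(x→∞) f'(x)/g'(x) = lim(x→∞) (10·x)/(3·x^2)
  = 0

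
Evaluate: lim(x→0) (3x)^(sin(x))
This is an exponential indeterminate form.

For exponential indeterminate forms, take the natural log:
  Let L = lim(x→0) (3x)^(sin(x))
  Then ln(L) = lim(x→0) [exponent × ln(base)]
  Evaluate using L'Hôpital or standard limits, then exponentiate.
  L = 1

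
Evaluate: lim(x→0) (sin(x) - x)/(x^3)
This is a 0/0 indeterminate form.

Apply L'Hôpital's rule: differentiate numerator and denominator separately.
  f(x) = -x + sin(x)   ⇒   f'(x) = cos(x) - 1
  g(x) = x^3   ⇒   g'(x) = 3·x^2
  lim(x→0) f'(x)/g'(x) = lim(x→0) (cos(x) - 1)/(3·x^2)
  = -1/6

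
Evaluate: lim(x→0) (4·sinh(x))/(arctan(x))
This is a 0/0 indeterminate form.

Apply L'Hôpital's rule: differentiate numerator and denominator separately.
  f(x) = 4·sinh(x)   ⇒   f'(x) = 4·cosh(x)
  g(x) = atan(x)   ⇒   g'(x) = 1/(x^2 + 1)
  lim(x→0) f'(x)/g'(x) = lim(x→0) (4·cosh(x))/(1/(x^2 + 1))
  = 4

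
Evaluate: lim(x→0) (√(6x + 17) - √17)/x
This is a standard limit.

Factor or rationalize the expression:
  lim(x→0) (√(6x + 17) - √17)/x = 3·sqrt(17)/17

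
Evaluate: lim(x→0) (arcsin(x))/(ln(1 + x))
This is a 0/0 indeterminate form.

Apply L'Hôpital's rule: differentiate numerator and denominator separately.
  f(x) = asin(x)   ⇒   f'(x) = 1/sqrt(1 - x^2)
  g(x) = ln(x + 1)   ⇒   g'(x) = 1/(x + 1)
  lim(x→0) f'(x)/g'(x) = lim(x→0) (1/sqrt(1 - x^2))/(1/(x + 1))
  = 1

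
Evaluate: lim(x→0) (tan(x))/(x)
This is a 0/0 indeterminate form.

Apply L'Hôpital's rule: differentiate numerator and denominator separately.
  f(x) = tan(x)   ⇒   f'(x) = tan(x)^2 + 1
  g(x) = x   ⇒   g'(x) = 1
  lim(x→0) f'(x)/g'(x) = lim(x→0) (tan(x)^2 + 1)/(1)
  = 1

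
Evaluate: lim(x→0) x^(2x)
This is an exponential indeterminate form.

For exponential indeterminate forms, take the natural log:
  Let L = lim(x→0) x^(2x)
  Then ln(L) = lim(x→0) [exponent × ln(base)]
  Evaluate using L'Hôpital or standard limits, then exponentiate.
  L = 1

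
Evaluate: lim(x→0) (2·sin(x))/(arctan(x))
This is a 0/0 indeterminate form.

Apply L'Hôpital's rule: differentiate numerator and denominator separately.
  f(x) = 2·sin(x)   ⇒   f'(x) = 2·cos(x)
  g(x) = atan(x)   ⇒   g'(x) = 1/(x^2 + 1)
  lim(x→0) f'(x)/g'(x) = lim(x→0) (2·cos(x))/(1/(x^2 + 1))
  = 2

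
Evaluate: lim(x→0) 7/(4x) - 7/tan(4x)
This is an ∞-∞ indeterminate form.

Combine fractions or rationalize to convert ∞-∞ to 0/0 form:
  lim(x→0) 7/(4x) - 7/tan(4x) = 0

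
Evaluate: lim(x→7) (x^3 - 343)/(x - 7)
This is a standard limit.

Factor or rationalize the expression:
  lim(x→7) (x^3 - 343)/(x - 7) = 147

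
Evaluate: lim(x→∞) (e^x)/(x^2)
This is an ∞/∞ indeterminate form.

Apply L'Hôpital's rule: differentiate numerator and denominator separately.
  f(x) = e^(x)   ⇒   f'(x) = e^(x)
  g(x) = x^2   ⇒   g'(x) = 2·x
  lim(x→∞) f'(x)/g'(x) = lim(x→∞) (e^(x))/(2·x)
  = ∞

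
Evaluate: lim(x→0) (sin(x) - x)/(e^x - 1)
This is a 0/0 indeterminate form.

Apply L'Hôpital's rule: differentiate numerator and denominator separately.
  f(x) = -x + sin(x)   ⇒   f'(x) = cos(x) - 1
  g(x) = e^(x) - 1   ⇒   g'(x) = e^(x)
  lim(x→0) f'(x)/g'(x) = lim(x→0) (cos(x) - 1)/(e^(x))
  = 0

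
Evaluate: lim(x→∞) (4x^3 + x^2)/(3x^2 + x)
This is an ∞/∞ indeterminate form.

Apply L'Hôpital's rule: differentiate numerator and denominator separately.
  f(x) = 4·x^3 + x^2   ⇒   f'(x) = 12·x^2 + 2·x
  g(x) = 3·x^2 + x   ⇒   g'(x) = 6·x + 1
  lim(x→∞) f'(x)/g'(x) = lim(x→∞) (12·x^2 + 2·x)/(6·x + 1)
  = ∞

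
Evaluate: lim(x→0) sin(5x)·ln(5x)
This is a 0·∞ indeterminate form.

Rewrite 0·∞ as a quotient (0/0 or ∞/∞ form), then apply L'Hôpital's rule:
  lim(x→0) sin(5x)·ln(5x) = 0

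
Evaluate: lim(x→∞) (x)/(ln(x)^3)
This is an ∞/∞ indeterminate form.

Apply L'Hôpital's rule: differentiate numerator and denominator separately.
  f(x) = x   ⇒   f'(x) = 1
  g(x) = ln(x)^3   ⇒   g'(x) = 3·ln(x)^2/x
  lim(x→∞) f'(x)/g'(x) = lim(x→∞) (1)/(3·ln(x)^2/x)
  = ∞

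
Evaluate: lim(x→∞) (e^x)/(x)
This is an ∞/∞ indeterminate form.

Apply L'Hôpital's rule: differentiate numerator and denominator separately.
  f(x) = e^(x)   ⇒   f'(x) = e^(x)
  g(x) = x   ⇒   g'(x) = 1
  lim(x→∞) f'(x)/g'(x) = lim(x→∞) (e^(x))/(1)
  = ∞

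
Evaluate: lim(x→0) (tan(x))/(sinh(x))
This is a 0/0 indeterminate form.

Apply L'Hôpital's rule: differentiate numerator and denominator separately.
  f(x) = tan(x)   ⇒   f'(x) = tan(x)^2 + 1
  g(x) = sinh(x)   ⇒   g'(x) = cosh(x)
  lim(x→0) f'(x)/g'(x) = lim(x→0) (tan(x)^2 + 1)/(cosh(x))
  = 1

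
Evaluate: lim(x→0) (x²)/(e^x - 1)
This is a 0/0 indeterminate form.

Apply L'Hôpital's rule: differentiate numerator and denominator separately.
  f(x) = x^2   ⇒   f'(x) = 2·x
  g(x) = e^(x) - 1   ⇒   g'(x) = e^(x)
  lim(x→0) f'(x)/g'(x) = lim(x→0) (2·x)/(e^(x))
  = 0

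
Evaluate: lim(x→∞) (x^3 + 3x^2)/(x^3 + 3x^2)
This is an ∞/∞ indeterminate form.

Apply L'Hôpital's rule: differentiate numerator and denominator separately.
  f(x) = x^3 + 3·x^2   ⇒   f'(x) = 3·x^2 + 6·x
  g(x) = x^3 + 3·x^2   ⇒   g'(x) = 3·x^2 + 6·x
  lim(x→∞) f'(x)/g'(x) = lim(x→∞) (3·x^2 + 6·x)/(3·x^2 + 6·x)
  = 1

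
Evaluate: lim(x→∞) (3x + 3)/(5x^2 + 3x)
This is an ∞/∞ indeterminate form.

Apply L'Hôpital's rule: differentiate numerator and denominator separately.
  f(x) = 3·x + 3   ⇒   f'(x) = 3
  g(x) = 5·x^2 + 3·x   ⇒   g'(x) = 10·x + 3
  lim(x→∞) f'(x)/g'(x) = lim(x→∞) (3)/(10·x + 3)
  = 0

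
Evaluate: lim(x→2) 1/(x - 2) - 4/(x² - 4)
This is an ∞-∞ indeterminate form.

Combine fractions or rationalize to convert ∞-∞ to 0/0 form:
  lim(x→2) 1/(x - 2) - 4/(x² - 4) = 1/4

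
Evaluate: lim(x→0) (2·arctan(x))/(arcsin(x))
This is a 0/0 indeterminate form.

Apply L'Hôpital's rule: differentiate numerator and denominator separately.
  f(x) = 2·atan(x)   ⇒   f'(x) = 2/(x^2 + 1)
  g(x) = asin(x)   ⇒   g'(x) = 1/sqrt(1 - x^2)
  lim(x→0) f'(x)/g'(x) = lim(x→0) (2/(x^2 + 1))/(1/sqrt(1 - x^2))
  = 2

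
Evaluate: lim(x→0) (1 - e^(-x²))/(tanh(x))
This is a 0/0 indeterminate form.

Apply L'Hôpital's rule: differentiate numerator and denominator separately.
  f(x) = 1 - e^(-x^2)   ⇒   f'(x) = 2·x·e^(-x^2)
  g(x) = tanh(x)   ⇒   g'(x) = 1 - tanh(x)^2
  lim(x→0) f'(x)/g'(x) = lim(x→0) (2·x·e^(-x^2))/(1 - tanh(x)^2)
  = 0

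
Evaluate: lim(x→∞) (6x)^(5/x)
This is an exponential indeterminate form.

For exponential indeterminate forms, take the natural log:
  Let L = lim(x→∞) (6x)^(5/x)
  Then ln(L) = lim(x→∞) [exponent × ln(base)]
  Evaluate using L'Hôpital or standard limits, then exponentiate.
  L = 1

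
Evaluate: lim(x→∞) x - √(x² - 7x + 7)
This is an ∞-∞ indeterminate form.

Combine fractions or rationalize to convert ∞-∞ to 0/0 form:
  lim(x→∞) x - √(x² - 7x + 7) = 7/2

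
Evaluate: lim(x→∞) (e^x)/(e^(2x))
This is an ∞/∞ indeterminate form.

Apply L'Hôpital's rule: differentiate numerator and denominator separately.
  f(x) = e^(x)   ⇒   f'(x) = e^(x)
  g(x) = e^(2·x)   ⇒   g'(x) = 2·e^(2·x)
  lim(x→∞) f'(x)/g'(x) = lim(x→∞) (e^(x))/(2·e^(2·x))
  = 0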